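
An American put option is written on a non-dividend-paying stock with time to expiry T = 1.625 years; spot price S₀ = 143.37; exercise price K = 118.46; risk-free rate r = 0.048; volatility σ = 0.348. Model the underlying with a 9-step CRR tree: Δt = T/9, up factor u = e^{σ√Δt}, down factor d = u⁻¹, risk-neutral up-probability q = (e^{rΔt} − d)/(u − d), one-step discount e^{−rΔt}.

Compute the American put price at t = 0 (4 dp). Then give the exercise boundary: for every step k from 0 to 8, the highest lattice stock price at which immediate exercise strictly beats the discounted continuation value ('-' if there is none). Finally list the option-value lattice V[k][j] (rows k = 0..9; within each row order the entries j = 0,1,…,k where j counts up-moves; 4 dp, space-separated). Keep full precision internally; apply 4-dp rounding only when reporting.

params: Δt=0.18056 u=1.15936 d=0.86254 q=0.49242 e^(-rΔt)=0.99137
t_9 payoffs: 80.5739 67.5363 50.0122 26.4577 0.0000 0.0000 0.0000 0.0000 0.0000 0.0000
t_8: node(8,0) S=43.9238 payoff=74.5362 vs cont=73.5140 → 74.5362 [stop]  node(8,1) S=59.0391 payoff=59.4209 vs cont=58.3987 → 59.4209 [stop]  node(8,2) S=79.3559 payoff=39.1041 vs cont=38.0819 → 39.1041 [stop]  node(8,3) S=106.6642 payoff=11.7958 vs cont=13.3134 → 13.3134 [wait]  node(8,4) S=143.3700 payoff=0.0000 vs cont=0.0000 → 0.0000 [wait]  node(8,5) S=192.7072 payoff=0.0000 vs cont=0.0000 → 0.0000 [wait]  node(8,6) S=259.0225 payoff=0.0000 vs cont=0.0000 → 0.0000 [wait]  node(8,7) S=348.1586 payoff=0.0000 vs cont=0.0000 → 0.0000 [wait]  node(8,8) S=467.9686 payoff=0.0000 vs cont=0.0000 → 0.0000 [wait]  ⇒ S*(8)=79.3559
t_7: node(7,0) S=50.9237 payoff=67.5363 vs cont=66.5141 → 67.5363 [stop]  node(7,1) S=68.4478 payoff=50.0122 vs cont=48.9900 → 50.0122 [stop]  node(7,2) S=92.0023 payoff=26.4577 vs cont=26.1763 → 26.4577 [stop]  node(7,3) S=123.6626 payoff=0.0000 vs cont=6.6992 → 6.6992 [wait]  node(7,4) S=166.2180 payoff=0.0000 vs cont=0.0000 → 0.0000 [wait]  node(7,5) S=223.4178 payoff=0.0000 vs cont=0.0000 → 0.0000 [wait]  node(7,6) S=300.3014 payoff=0.0000 vs cont=0.0000 → 0.0000 [wait]  node(7,7) S=403.6425 payoff=0.0000 vs cont=0.0000 → 0.0000 [wait]  ⇒ S*(7)=92.0023
t_6: node(6,0) S=59.0391 payoff=59.4209 vs cont=58.3987 → 59.4209 [stop]  node(6,1) S=79.3559 payoff=39.1041 vs cont=38.0819 → 39.1041 [stop]  node(6,2) S=106.6642 payoff=11.7958 vs cont=16.5838 → 16.5838 [wait]  node(6,3) S=143.3700 payoff=0.0000 vs cont=3.3710 → 3.3710 [wait]  node(6,4) S=192.7072 payoff=0.0000 vs cont=0.0000 → 0.0000 [wait]  node(6,5) S=259.0225 payoff=0.0000 vs cont=0.0000 → 0.0000 [wait]  node(6,6) S=348.1586 payoff=0.0000 vs cont=0.0000 → 0.0000 [wait]  ⇒ S*(6)=79.3559
t_5: node(5,0) S=68.4478 payoff=50.0122 vs cont=48.9900 → 50.0122 [stop]  node(5,1) S=92.0023 payoff=26.4577 vs cont=27.7728 → 27.7728 [wait]  node(5,2) S=123.6626 payoff=0.0000 vs cont=9.9905 → 9.9905 [wait]  node(5,3) S=166.2180 payoff=0.0000 vs cont=1.6963 → 1.6963 [wait]  node(5,4) S=223.4178 payoff=0.0000 vs cont=0.0000 → 0.0000 [wait]  node(5,5) S=300.3014 payoff=0.0000 vs cont=0.0000 → 0.0000 [wait]  ⇒ S*(5)=68.4478
t_4: node(4,0) S=79.3559 payoff=39.1041 vs cont=38.7239 → 39.1041 [stop]  node(4,1) S=106.6642 payoff=11.7958 vs cont=18.8523 → 18.8523 [wait]  node(4,2) S=143.3700 payoff=0.0000 vs cont=5.8553 → 5.8553 [wait]  node(4,3) S=192.7072 payoff=0.0000 vs cont=0.8536 → 0.8536 [wait]  node(4,4) S=259.0225 payoff=0.0000 vs cont=0.0000 → 0.0000 [wait]  ⇒ S*(4)=79.3559
t_3: node(3,0) S=92.0023 payoff=26.4577 vs cont=28.8802 → 28.8802 [wait]  node(3,1) S=123.6626 payoff=0.0000 vs cont=12.3448 → 12.3448 [wait]  node(3,2) S=166.2180 payoff=0.0000 vs cont=3.3630 → 3.3630 [wait]  node(3,3) S=223.4178 payoff=0.0000 vs cont=0.4295 → 0.4295 [wait]  ⇒ S*(3)=-
t_2: node(2,0) S=106.6642 payoff=11.7958 vs cont=20.5588 → 20.5588 [wait]  node(2,1) S=143.3700 payoff=0.0000 vs cont=7.8536 → 7.8536 [wait]  node(2,2) S=192.7072 payoff=0.0000 vs cont=1.9019 → 1.9019 [wait]  ⇒ S*(2)=-
t_1: node(1,0) S=123.6626 payoff=0.0000 vs cont=14.1790 → 14.1790 [wait]  node(1,1) S=166.2180 payoff=0.0000 vs cont=4.8804 → 4.8804 [wait]  ⇒ S*(1)=-
t_0: node(0,0) S=143.3700 payoff=0.0000 vs cont=9.5173 → 9.5173 [wait]  ⇒ S*(0)=-

price = 9.5173
boundary = - - - - 79.3559 68.4478 79.3559 92.0023 79.3559
tree:
9.5173
14.1790 4.8804
20.5588 7.8536 1.9019
28.8802 12.3448 3.3630 0.4295
39.1041 18.8523 5.8553 0.8536 0.0000
50.0122 27.7728 9.9905 1.6963 0.0000 0.0000
59.4209 39.1041 16.5838 3.3710 0.0000 0.0000 0.0000
67.5363 50.0122 26.4577 6.6992 0.0000 0.0000 0.0000 0.0000
74.5362 59.4209 39.1041 13.3134 0.0000 0.0000 0.0000 0.0000 0.0000
80.5739 67.5363 50.0122 26.4577 0.0000 0.0000 0.0000 0.0000 0.0000 0.0000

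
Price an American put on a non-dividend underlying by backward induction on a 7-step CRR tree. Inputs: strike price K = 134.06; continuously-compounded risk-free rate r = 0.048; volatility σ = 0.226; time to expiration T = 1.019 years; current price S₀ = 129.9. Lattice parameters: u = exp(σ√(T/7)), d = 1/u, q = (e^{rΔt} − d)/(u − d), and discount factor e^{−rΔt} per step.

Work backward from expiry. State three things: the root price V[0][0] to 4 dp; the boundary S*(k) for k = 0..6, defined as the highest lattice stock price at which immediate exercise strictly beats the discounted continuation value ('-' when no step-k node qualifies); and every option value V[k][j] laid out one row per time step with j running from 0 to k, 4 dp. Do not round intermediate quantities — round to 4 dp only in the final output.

Δt=0.14557, u=1.09005, d=0.91739, q=0.51907, disc=e^(-rΔt)=0.99304
k=7 terminal: V=max(K-S,0) → 63.0251 49.6550 33.7684 14.8916 0.0000 0.0000 0.0000 0.0000
k=6: j=0 S=77.4319 intr=56.6281 cont=55.6946 V=56.6281[EX]; j=1 S=92.0061 intr=42.0539 cont=41.1205 V=42.0539[EX]; j=2 S=109.3233 intr=24.7367 cont=23.8032 V=24.7367[EX]; j=3 S=129.9000 intr=4.1600 cont=7.1120 V=7.1120[hold]; j=4 S=154.3496 intr=0.0000 cont=0.0000 V=0.0000[hold]; j=5 S=183.4011 intr=0.0000 cont=0.0000 V=0.0000[hold]; j=6 S=217.9206 intr=0.0000 cont=0.0000 V=0.0000[hold]  S*(6)=109.3233
k=5: j=0 S=84.4050 intr=49.6550 cont=48.7215 V=49.6550[EX]; j=1 S=100.2916 intr=33.7684 cont=32.8349 V=33.7684[EX]; j=2 S=119.1684 intr=14.8916 cont=15.4798 V=15.4798[hold]; j=3 S=141.5981 intr=0.0000 cont=3.3966 V=3.3966[hold]; j=4 S=168.2495 intr=0.0000 cont=0.0000 V=0.0000[hold]; j=5 S=199.9172 intr=0.0000 cont=0.0000 V=0.0000[hold]  S*(5)=100.2916
k=4: j=0 S=92.0061 intr=42.0539 cont=41.1205 V=42.0539[EX]; j=1 S=109.3233 intr=24.7367 cont=24.1064 V=24.7367[EX]; j=2 S=129.9000 intr=4.1600 cont=9.1437 V=9.1437[hold]; j=3 S=154.3496 intr=0.0000 cont=1.6222 V=1.6222[hold]; j=4 S=183.4011 intr=0.0000 cont=0.0000 V=0.0000[hold]  S*(4)=109.3233
k=3: j=0 S=100.2916 intr=33.7684 cont=32.8349 V=33.7684[EX]; j=1 S=119.1684 intr=14.8916 cont=16.5270 V=16.5270[hold]; j=2 S=141.5981 intr=0.0000 cont=5.2031 V=5.2031[hold]; j=3 S=168.2495 intr=0.0000 cont=0.7747 V=0.7747[hold]  S*(3)=100.2916
k=2: j=0 S=109.3233 intr=24.7367 cont=24.6462 V=24.7367[EX]; j=1 S=129.9000 intr=4.1600 cont=10.5750 V=10.5750[hold]; j=2 S=154.3496 intr=0.0000 cont=2.8842 V=2.8842[hold]  S*(2)=109.3233
k=1: j=0 S=119.1684 intr=14.8916 cont=17.2648 V=17.2648[hold]; j=1 S=141.5981 intr=0.0000 cont=6.5372 V=6.5372[hold]  S*(1)=-
k=0: j=0 S=129.9000 intr=4.1600 cont=11.6150 V=11.6150[hold]  S*(0)=-

price = 11.6150
boundary = - - 109.3233 100.2916 109.3233 100.2916 109.3233
tree:
11.6150
17.2648 6.5372
24.7367 10.5750 2.8842
33.7684 16.5270 5.2031 0.7747
42.0539 24.7367 9.1437 1.6222 0.0000
49.6550 33.7684 15.4798 3.3966 0.0000 0.0000
56.6281 42.0539 24.7367 7.1120 0.0000 0.0000 0.0000
63.0251 49.6550 33.7684 14.8916 0.0000 0.0000 0.0000 0.0000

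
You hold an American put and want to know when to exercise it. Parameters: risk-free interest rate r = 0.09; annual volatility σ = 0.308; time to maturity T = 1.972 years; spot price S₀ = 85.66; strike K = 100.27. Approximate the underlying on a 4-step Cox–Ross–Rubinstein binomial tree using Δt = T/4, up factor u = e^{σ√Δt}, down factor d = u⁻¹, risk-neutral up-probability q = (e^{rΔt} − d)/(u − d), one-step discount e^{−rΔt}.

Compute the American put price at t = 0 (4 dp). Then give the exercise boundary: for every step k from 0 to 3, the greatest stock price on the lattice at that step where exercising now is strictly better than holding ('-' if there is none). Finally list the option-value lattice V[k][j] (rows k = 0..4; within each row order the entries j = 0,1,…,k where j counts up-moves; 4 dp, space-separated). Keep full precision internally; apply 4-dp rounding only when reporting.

params: Δt=0.49300 u=1.24142 d=0.80553 q=0.55023 e^(-rΔt)=0.95660
t_4 payoffs: 64.2040 44.6875 14.6100 0.0000 0.0000
t_3: node(3,0) S=44.7732 payoff=55.4968 vs cont=51.1451 → 55.4968 [stop]  node(3,1) S=69.0014 payoff=31.2686 vs cont=26.9169 → 31.2686 [stop]  node(3,2) S=106.3404 payoff=0.0000 vs cont=6.2860 → 6.2860 [wait]  node(3,3) S=163.8847 payoff=0.0000 vs cont=0.0000 → 0.0000 [wait]  ⇒ S*(3)=69.0014
t_2: node(2,0) S=55.5825 payoff=44.6875 vs cont=40.3358 → 44.6875 [stop]  node(2,1) S=85.6600 payoff=14.6100 vs cont=16.7620 → 16.7620 [wait]  node(2,2) S=132.0135 payoff=0.0000 vs cont=2.7046 → 2.7046 [wait]  ⇒ S*(2)=55.5825
t_1: node(1,0) S=69.0014 payoff=31.2686 vs cont=28.0496 → 31.2686 [stop]  node(1,1) S=106.3404 payoff=0.0000 vs cont=8.6354 → 8.6354 [wait]  ⇒ S*(1)=69.0014
t_0: node(0,0) S=85.6600 payoff=14.6100 vs cont=17.9986 → 17.9986 [wait]  ⇒ S*(0)=-

price = 17.9986
boundary = - 69.0014 55.5825 69.0014
tree:
17.9986
31.2686 8.6354
44.6875 16.7620 2.7046
55.4968 31.2686 6.2860 0.0000
64.2040 44.6875 14.6100 0.0000 0.0000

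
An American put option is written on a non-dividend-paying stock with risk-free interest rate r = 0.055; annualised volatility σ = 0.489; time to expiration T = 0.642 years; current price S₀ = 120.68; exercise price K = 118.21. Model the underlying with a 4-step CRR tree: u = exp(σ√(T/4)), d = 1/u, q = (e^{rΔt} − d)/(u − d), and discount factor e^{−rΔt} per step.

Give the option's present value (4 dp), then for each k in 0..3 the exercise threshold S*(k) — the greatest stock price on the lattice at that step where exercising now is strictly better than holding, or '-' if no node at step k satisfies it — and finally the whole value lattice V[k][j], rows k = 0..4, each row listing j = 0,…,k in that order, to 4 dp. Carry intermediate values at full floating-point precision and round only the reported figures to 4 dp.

params: Δt=0.16050 u=1.21641 d=0.82209 q=0.47367 e^(-rΔt)=0.99121
t_4 payoffs: 63.0895 36.6506 0.0000 0.0000 0.0000
t_3: node(3,0) S=67.0492 payoff=51.1608 vs cont=50.1219 → 51.1608 [stop]  node(3,1) S=99.2098 payoff=19.0002 vs cont=19.1209 → 19.1209 [wait]  node(3,2) S=146.7966 payoff=0.0000 vs cont=0.0000 → 0.0000 [wait]  node(3,3) S=217.2087 payoff=0.0000 vs cont=0.0000 → 0.0000 [wait]  ⇒ S*(3)=67.0492
t_2: node(2,0) S=81.5594 payoff=36.6506 vs cont=35.6684 → 36.6506 [stop]  node(2,1) S=120.6800 payoff=0.0000 vs cont=9.9756 → 9.9756 [wait]  node(2,2) S=178.5651 payoff=0.0000 vs cont=0.0000 → 0.0000 [wait]  ⇒ S*(2)=81.5594
t_1: node(1,0) S=99.2098 payoff=19.0002 vs cont=23.8045 → 23.8045 [wait]  node(1,1) S=146.7966 payoff=0.0000 vs cont=5.2043 → 5.2043 [wait]  ⇒ S*(1)=-
t_0: node(0,0) S=120.6800 payoff=0.0000 vs cont=14.8625 → 14.8625 [wait]  ⇒ S*(0)=-

price = 14.8625
boundary = - - 81.5594 67.0492
tree:
14.8625
23.8045 5.2043
36.6506 9.9756 0.0000
51.1608 19.1209 0.0000 0.0000
63.0895 36.6506 0.0000 0.0000 0.0000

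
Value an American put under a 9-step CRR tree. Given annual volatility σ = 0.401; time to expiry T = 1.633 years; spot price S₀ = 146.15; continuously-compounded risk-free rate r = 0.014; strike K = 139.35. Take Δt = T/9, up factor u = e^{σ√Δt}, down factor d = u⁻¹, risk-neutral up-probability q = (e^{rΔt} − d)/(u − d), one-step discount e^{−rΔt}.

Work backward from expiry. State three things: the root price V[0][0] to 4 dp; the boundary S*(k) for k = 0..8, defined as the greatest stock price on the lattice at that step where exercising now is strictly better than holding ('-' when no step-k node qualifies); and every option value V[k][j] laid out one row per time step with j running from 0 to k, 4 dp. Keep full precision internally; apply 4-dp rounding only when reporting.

price = 24.8043
boundary = - - - - - 62.2139 73.8022 87.5491 103.8566
tree:
24.8043
33.0454 15.4511
42.8518 21.9349 8.0701
53.9176 30.3449 12.3715 3.1617
65.6316 40.7250 18.5591 5.3146 0.7001
77.1361 52.7442 27.1087 8.8165 1.3114 0.0000
86.9049 65.5478 38.2906 14.3820 2.4566 0.0000 0.0000
95.1398 77.1361 51.8009 22.9443 4.6019 0.0000 0.0000 0.0000
102.0817 86.9049 65.5478 35.4934 8.6205 0.0000 0.0000 0.0000 0.0000
107.9335 95.1398 77.1361 51.8009 16.1484 0.0000 0.0000 0.0000 0.0000 0.0000

Δt=0.18144  u=1.18627  d=0.84298  q=0.46481  discount=0.99746
step 9 (expiry): payoffs max(K−S,0) = 107.9335 95.1398 77.1361 51.8009 16.1484 0.0000 0.0000 0.0000 0.0000 0.0000
step 8: (k=8,j=0): S=37.2683, (K−S)⁺=102.0817, hold=101.7281 ⇒ V=102.0817 exercise | (k=8,j=1): S=52.4451, (K−S)⁺=86.9049, hold=86.5514 ⇒ V=86.9049 exercise | (k=8,j=2): S=73.8022, (K−S)⁺=65.5478, hold=65.1942 ⇒ V=65.5478 exercise | (k=8,j=3): S=103.8566, (K−S)⁺=35.4934, hold=35.1399 ⇒ V=35.4934 exercise | (k=8,j=4): S=146.1500, (K−S)⁺=0.0000, hold=8.6205 ⇒ V=8.6205 continue | (k=8,j=5): S=205.6665, (K−S)⁺=0.0000, hold=0.0000 ⇒ V=0.0000 continue | (k=8,j=6): S=289.4198, (K−S)⁺=0.0000, hold=0.0000 ⇒ V=0.0000 continue | (k=8,j=7): S=407.2798, (K−S)⁺=0.0000, hold=0.0000 ⇒ V=0.0000 continue | (k=8,j=8): S=573.1358, (K−S)⁺=0.0000, hold=0.0000 ⇒ V=0.0000 continue  boundary S*=103.8566
step 7: (k=7,j=0): S=44.2102, (K−S)⁺=95.1398, hold=94.7863 ⇒ V=95.1398 exercise | (k=7,j=1): S=62.2139, (K−S)⁺=77.1361, hold=76.7826 ⇒ V=77.1361 exercise | (k=7,j=2): S=87.5491, (K−S)⁺=51.8009, hold=51.4473 ⇒ V=51.8009 exercise | (k=7,j=3): S=123.2016, (K−S)⁺=16.1484, hold=22.9443 ⇒ V=22.9443 continue | (k=7,j=4): S=173.3729, (K−S)⁺=0.0000, hold=4.6019 ⇒ V=4.6019 continue | (k=7,j=5): S=243.9753, (K−S)⁺=0.0000, hold=0.0000 ⇒ V=0.0000 continue | (k=7,j=6): S=343.3290, (K−S)⁺=0.0000, hold=0.0000 ⇒ V=0.0000 continue | (k=7,j=7): S=483.1424, (K−S)⁺=0.0000, hold=0.0000 ⇒ V=0.0000 continue  boundary S*=87.5491
step 6: (k=6,j=0): S=52.4451, (K−S)⁺=86.9049, hold=86.5514 ⇒ V=86.9049 exercise | (k=6,j=1): S=73.8022, (K−S)⁺=65.5478, hold=65.1942 ⇒ V=65.5478 exercise | (k=6,j=2): S=103.8566, (K−S)⁺=35.4934, hold=38.2906 ⇒ V=38.2906 continue | (k=6,j=3): S=146.1500, (K−S)⁺=0.0000, hold=14.3820 ⇒ V=14.3820 continue | (k=6,j=4): S=205.6665, (K−S)⁺=0.0000, hold=2.4566 ⇒ V=2.4566 continue | (k=6,j=5): S=289.4198, (K−S)⁺=0.0000, hold=0.0000 ⇒ V=0.0000 continue | (k=6,j=6): S=407.2798, (K−S)⁺=0.0000, hold=0.0000 ⇒ V=0.0000 continue  boundary S*=73.8022
step 5: (k=5,j=0): S=62.2139, (K−S)⁺=77.1361, hold=76.7826 ⇒ V=77.1361 exercise | (k=5,j=1): S=87.5491, (K−S)⁺=51.8009, hold=52.7442 ⇒ V=52.7442 continue | (k=5,j=2): S=123.2016, (K−S)⁺=16.1484, hold=27.1087 ⇒ V=27.1087 continue | (k=5,j=3): S=173.3729, (K−S)⁺=0.0000, hold=8.8165 ⇒ V=8.8165 continue | (k=5,j=4): S=243.9753, (K−S)⁺=0.0000, hold=1.3114 ⇒ V=1.3114 continue | (k=5,j=5): S=343.3290, (K−S)⁺=0.0000, hold=0.0000 ⇒ V=0.0000 continue  boundary S*=62.2139
step 4: (k=4,j=0): S=73.8022, (K−S)⁺=65.5478, hold=65.6316 ⇒ V=65.6316 continue | (k=4,j=1): S=103.8566, (K−S)⁺=35.4934, hold=40.7250 ⇒ V=40.7250 continue | (k=4,j=2): S=146.1500, (K−S)⁺=0.0000, hold=18.5591 ⇒ V=18.5591 continue | (k=4,j=3): S=205.6665, (K−S)⁺=0.0000, hold=5.3146 ⇒ V=5.3146 continue | (k=4,j=4): S=289.4198, (K−S)⁺=0.0000, hold=0.7001 ⇒ V=0.7001 continue  boundary S*=-
step 3: (k=3,j=0): S=87.5491, (K−S)⁺=51.8009, hold=53.9176 ⇒ V=53.9176 continue | (k=3,j=1): S=123.2016, (K−S)⁺=16.1484, hold=30.3449 ⇒ V=30.3449 continue | (k=3,j=2): S=173.3729, (K−S)⁺=0.0000, hold=12.3715 ⇒ V=12.3715 continue | (k=3,j=3): S=243.9753, (K−S)⁺=0.0000, hold=3.1617 ⇒ V=3.1617 continue  boundary S*=-
step 2: (k=2,j=0): S=103.8566, (K−S)⁺=35.4934, hold=42.8518 ⇒ V=42.8518 continue | (k=2,j=1): S=146.1500, (K−S)⁺=0.0000, hold=21.9349 ⇒ V=21.9349 continue | (k=2,j=2): S=205.6665, (K−S)⁺=0.0000, hold=8.0701 ⇒ V=8.0701 continue  boundary S*=-
step 1: (k=1,j=0): S=123.2016, (K−S)⁺=16.1484, hold=33.0454 ⇒ V=33.0454 continue | (k=1,j=1): S=173.3729, (K−S)⁺=0.0000, hold=15.4511 ⇒ V=15.4511 continue  boundary S*=-
step 0: (k=0,j=0): S=146.1500, (K−S)⁺=0.0000, hold=24.8043 ⇒ V=24.8043 continue  boundary S*=-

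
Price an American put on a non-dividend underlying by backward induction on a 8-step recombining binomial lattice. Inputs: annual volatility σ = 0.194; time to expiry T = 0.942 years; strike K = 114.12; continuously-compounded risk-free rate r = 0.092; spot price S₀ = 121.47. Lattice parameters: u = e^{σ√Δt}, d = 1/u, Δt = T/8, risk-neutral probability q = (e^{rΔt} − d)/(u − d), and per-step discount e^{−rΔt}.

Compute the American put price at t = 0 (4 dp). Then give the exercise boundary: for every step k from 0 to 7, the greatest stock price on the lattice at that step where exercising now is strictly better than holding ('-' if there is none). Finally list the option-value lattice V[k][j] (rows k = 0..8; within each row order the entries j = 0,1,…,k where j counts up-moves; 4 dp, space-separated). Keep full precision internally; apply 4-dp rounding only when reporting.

price = 3.1751
boundary = - - - 99.4799 93.0731 99.4799 93.0731 99.4799
tree:
3.1751
5.4491 1.4862
9.0834 2.7573 0.5367
14.6401 4.9822 1.0983 0.1148
21.0469 8.7143 2.2061 0.2669 0.0000
27.0411 14.6401 4.3219 0.6204 0.0000 0.0000
32.6493 21.0469 8.1722 1.4422 0.0000 0.0000 0.0000
37.8962 27.0411 14.6401 3.3523 0.0000 0.0000 0.0000 0.0000
42.8053 32.6493 21.0469 7.7923 0.0000 0.0000 0.0000 0.0000 0.0000

Δt=0.11775, u=1.06884, d=0.93560, q=0.56511, disc=e^(-rΔt)=0.98923
k=8 terminal: V=max(K-S,0) → 42.8053 32.6493 21.0469 7.7923 0.0000 0.0000 0.0000 0.0000 0.0000
k=7: j=0 S=76.2238 intr=37.8962 cont=36.6666 V=37.8962[EX]; j=1 S=87.0789 intr=27.0411 cont=25.8115 V=27.0411[EX]; j=2 S=99.4799 intr=14.6401 cont=13.4105 V=14.6401[EX]; j=3 S=113.6470 intr=0.4730 cont=3.3523 V=3.3523[hold]; j=4 S=129.8316 intr=0.0000 cont=0.0000 V=0.0000[hold]; j=5 S=148.3210 intr=0.0000 cont=0.0000 V=0.0000[hold]; j=6 S=169.4436 intr=0.0000 cont=0.0000 V=0.0000[hold]; j=7 S=193.5743 intr=0.0000 cont=0.0000 V=0.0000[hold]  S*(7)=99.4799
k=6: j=0 S=81.4707 intr=32.6493 cont=31.4197 V=32.6493[EX]; j=1 S=93.0731 intr=21.0469 cont=19.8173 V=21.0469[EX]; j=2 S=106.3277 intr=7.7923 cont=8.1722 V=8.1722[hold]; j=3 S=121.4700 intr=0.0000 cont=1.4422 V=1.4422[hold]; j=4 S=138.7687 intr=0.0000 cont=0.0000 V=0.0000[hold]; j=5 S=158.5309 intr=0.0000 cont=0.0000 V=0.0000[hold]; j=6 S=181.1075 intr=0.0000 cont=0.0000 V=0.0000[hold]  S*(6)=93.0731
k=5: j=0 S=87.0789 intr=27.0411 cont=25.8115 V=27.0411[EX]; j=1 S=99.4799 intr=14.6401 cont=13.6229 V=14.6401[EX]; j=2 S=113.6470 intr=0.4730 cont=4.3219 V=4.3219[hold]; j=3 S=129.8316 intr=0.0000 cont=0.6204 V=0.6204[hold]; j=4 S=148.3210 intr=0.0000 cont=0.0000 V=0.0000[hold]; j=5 S=169.4436 intr=0.0000 cont=0.0000 V=0.0000[hold]  S*(5)=99.4799
k=4: j=0 S=93.0731 intr=21.0469 cont=19.8173 V=21.0469[EX]; j=1 S=106.3277 intr=7.7923 cont=8.7143 V=8.7143[hold]; j=2 S=121.4700 intr=0.0000 cont=2.2061 V=2.2061[hold]; j=3 S=138.7687 intr=0.0000 cont=0.2669 V=0.2669[hold]; j=4 S=158.5309 intr=0.0000 cont=0.0000 V=0.0000[hold]  S*(4)=93.0731
k=3: j=0 S=99.4799 intr=14.6401 cont=13.9259 V=14.6401[EX]; j=1 S=113.6470 intr=0.4730 cont=4.9822 V=4.9822[hold]; j=2 S=129.8316 intr=0.0000 cont=1.0983 V=1.0983[hold]; j=3 S=148.3210 intr=0.0000 cont=0.1148 V=0.1148[hold]  S*(3)=99.4799
k=2: j=0 S=106.3277 intr=7.7923 cont=9.0834 V=9.0834[hold]; j=1 S=121.4700 intr=0.0000 cont=2.7573 V=2.7573[hold]; j=2 S=138.7687 intr=0.0000 cont=0.5367 V=0.5367[hold]  S*(2)=-
k=1: j=0 S=113.6470 intr=0.4730 cont=5.4491 V=5.4491[hold]; j=1 S=129.8316 intr=0.0000 cont=1.4862 V=1.4862[hold]  S*(1)=-
k=0: j=0 S=121.4700 intr=0.0000 cont=3.1751 V=3.1751[hold]  S*(0)=-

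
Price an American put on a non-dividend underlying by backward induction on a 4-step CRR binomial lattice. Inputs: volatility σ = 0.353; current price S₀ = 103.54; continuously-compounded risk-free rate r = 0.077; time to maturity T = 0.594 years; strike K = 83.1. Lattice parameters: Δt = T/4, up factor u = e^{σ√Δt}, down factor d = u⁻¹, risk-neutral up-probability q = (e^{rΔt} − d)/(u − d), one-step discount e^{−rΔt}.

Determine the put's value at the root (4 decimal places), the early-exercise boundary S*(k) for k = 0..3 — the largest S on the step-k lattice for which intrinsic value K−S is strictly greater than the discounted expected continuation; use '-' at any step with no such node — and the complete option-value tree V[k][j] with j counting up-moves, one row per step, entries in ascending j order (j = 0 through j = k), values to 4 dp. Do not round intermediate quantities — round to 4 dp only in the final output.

price = 2.3701
boundary = - - - 68.8455
tree:
2.3701
4.3730 0.4854
7.9624 0.9983 0.0000
14.2545 2.0531 0.0000 0.0000
23.0106 4.2225 0.0000 0.0000 0.0000

params: Δt=0.14850 u=1.14572 d=0.87282 q=0.50818 e^(-rΔt)=0.98863
t_4 payoffs: 23.0106 4.2225 0.0000 0.0000 0.0000
t_3: node(3,0) S=68.8455 payoff=14.2545 vs cont=13.3097 → 14.2545 [stop]  node(3,1) S=90.3713 payoff=0.0000 vs cont=2.0531 → 2.0531 [wait]  node(3,2) S=118.6276 payoff=0.0000 vs cont=0.0000 → 0.0000 [wait]  node(3,3) S=155.7187 payoff=0.0000 vs cont=0.0000 → 0.0000 [wait]  ⇒ S*(3)=68.8455
t_2: node(2,0) S=78.8775 payoff=4.2225 vs cont=7.9624 → 7.9624 [wait]  node(2,1) S=103.5400 payoff=0.0000 vs cont=0.9983 → 0.9983 [wait]  node(2,2) S=135.9137 payoff=0.0000 vs cont=0.0000 → 0.0000 [wait]  ⇒ S*(2)=-
t_1: node(1,0) S=90.3713 payoff=0.0000 vs cont=4.3730 → 4.3730 [wait]  node(1,1) S=118.6276 payoff=0.0000 vs cont=0.4854 → 0.4854 [wait]  ⇒ S*(1)=-
t_0: node(0,0) S=103.5400 payoff=0.0000 vs cont=2.3701 → 2.3701 [wait]  ⇒ S*(0)=-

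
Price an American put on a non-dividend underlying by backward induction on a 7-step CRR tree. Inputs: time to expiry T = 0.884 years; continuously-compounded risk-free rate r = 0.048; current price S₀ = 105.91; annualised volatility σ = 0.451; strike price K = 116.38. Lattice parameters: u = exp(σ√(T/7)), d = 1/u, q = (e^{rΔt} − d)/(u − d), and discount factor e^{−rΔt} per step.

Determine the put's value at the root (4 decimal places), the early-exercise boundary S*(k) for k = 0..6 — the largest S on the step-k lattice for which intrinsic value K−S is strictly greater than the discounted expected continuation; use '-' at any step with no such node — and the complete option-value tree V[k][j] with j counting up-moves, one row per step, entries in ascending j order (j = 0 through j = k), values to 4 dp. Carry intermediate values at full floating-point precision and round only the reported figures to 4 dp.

price = 22.0273
boundary = - - - 65.4822 76.8648 65.4822 76.8648
tree:
22.0273
30.2222 13.3900
40.0201 19.9449 6.4277
50.8978 28.6923 10.6801 1.8822
60.5949 39.5152 17.2802 3.6340 0.0000
68.8559 50.8978 26.9149 7.0162 0.0000 0.0000
75.8936 60.5949 39.5152 13.5463 0.0000 0.0000 0.0000
81.8891 68.8559 50.8978 26.1539 0.0000 0.0000 0.0000 0.0000

Δt=0.12629, u=1.17383, d=0.85191, q=0.47891, disc=e^(-rΔt)=0.99396
k=7 terminal: V=max(K-S,0) → 81.8891 68.8559 50.8978 26.1539 0.0000 0.0000 0.0000 0.0000
k=6: j=0 S=40.4864 intr=75.8936 cont=75.1903 V=75.8936[EX]; j=1 S=55.7851 intr=60.5949 cont=59.8915 V=60.5949[EX]; j=2 S=76.8648 intr=39.5152 cont=38.8118 V=39.5152[EX]; j=3 S=105.9100 intr=10.4700 cont=13.5463 V=13.5463[hold]; j=4 S=145.9305 intr=0.0000 cont=0.0000 V=0.0000[hold]; j=5 S=201.0738 intr=0.0000 cont=0.0000 V=0.0000[hold]; j=6 S=277.0541 intr=0.0000 cont=0.0000 V=0.0000[hold]  S*(6)=76.8648
k=5: j=0 S=47.5241 intr=68.8559 cont=68.1526 V=68.8559[EX]; j=1 S=65.4822 intr=50.8978 cont=50.1945 V=50.8978[EX]; j=2 S=90.2261 intr=26.1539 cont=26.9149 V=26.9149[hold]; j=3 S=124.3202 intr=0.0000 cont=7.0162 V=7.0162[hold]; j=4 S=171.2974 intr=0.0000 cont=0.0000 V=0.0000[hold]; j=5 S=236.0261 intr=0.0000 cont=0.0000 V=0.0000[hold]  S*(5)=65.4822
k=4: j=0 S=55.7851 intr=60.5949 cont=59.8915 V=60.5949[EX]; j=1 S=76.8648 intr=39.5152 cont=39.1741 V=39.5152[EX]; j=2 S=105.9100 intr=10.4700 cont=17.2802 V=17.2802[hold]; j=3 S=145.9305 intr=0.0000 cont=3.6340 V=3.6340[hold]; j=4 S=201.0738 intr=0.0000 cont=0.0000 V=0.0000[hold]  S*(4)=76.8648
k=3: j=0 S=65.4822 intr=50.8978 cont=50.1945 V=50.8978[EX]; j=1 S=90.2261 intr=26.1539 cont=28.6923 V=28.6923[hold]; j=2 S=124.3202 intr=0.0000 cont=10.6801 V=10.6801[hold]; j=3 S=171.2974 intr=0.0000 cont=1.8822 V=1.8822[hold]  S*(3)=65.4822
k=2: j=0 S=76.8648 intr=39.5152 cont=40.0201 V=40.0201[hold]; j=1 S=105.9100 intr=10.4700 cont=19.9449 V=19.9449[hold]; j=2 S=145.9305 intr=0.0000 cont=6.4277 V=6.4277[hold]  S*(2)=-
k=1: j=0 S=90.2261 intr=26.1539 cont=30.2222 V=30.2222[hold]; j=1 S=124.3202 intr=0.0000 cont=13.3900 V=13.3900[hold]  S*(1)=-
k=0: j=0 S=105.9100 intr=10.4700 cont=22.0273 V=22.0273[hold]  S*(0)=-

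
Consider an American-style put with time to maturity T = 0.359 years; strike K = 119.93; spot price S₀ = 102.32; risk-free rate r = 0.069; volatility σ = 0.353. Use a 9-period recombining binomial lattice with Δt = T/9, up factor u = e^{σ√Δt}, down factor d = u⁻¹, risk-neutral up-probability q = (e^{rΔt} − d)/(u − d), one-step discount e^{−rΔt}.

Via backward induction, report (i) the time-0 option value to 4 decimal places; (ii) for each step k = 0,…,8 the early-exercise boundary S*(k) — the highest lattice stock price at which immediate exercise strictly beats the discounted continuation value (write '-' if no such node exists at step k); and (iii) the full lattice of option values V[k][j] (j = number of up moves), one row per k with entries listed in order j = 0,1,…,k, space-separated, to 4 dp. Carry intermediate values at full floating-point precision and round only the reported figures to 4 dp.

price = 19.3188
boundary = - - 88.8635 82.8142 88.8635 95.3547 88.8635 95.3547 102.3200
tree:
19.3188
24.8557 13.9303
31.0665 18.8287 9.1456
37.1158 24.6210 13.1840 5.1882
42.7533 31.0665 18.3599 8.1199 2.3074
48.0070 37.1158 24.5753 12.2926 4.0235 0.6170
52.9031 42.7533 31.0665 17.8467 6.8484 1.2422 0.0000
57.4659 48.0070 37.1158 24.5753 11.2672 2.5008 0.0000 0.0000
61.7181 52.9031 42.7533 31.0665 17.6100 5.0347 0.0000 0.0000 0.0000
65.6808 57.4659 48.0070 37.1158 24.5753 10.1359 0.0000 0.0000 0.0000 0.0000

Δt=0.03989  u=1.07305  d=0.93193  q=0.50191  discount=0.99725
step 9 (expiry): payoffs max(K−S,0) = 65.6808 57.4659 48.0070 37.1158 24.5753 10.1359 0.0000 0.0000 0.0000 0.0000
step 8: (k=8,j=0): S=58.2119, (K−S)⁺=61.7181, hold=61.3884 ⇒ V=61.7181 exercise | (k=8,j=1): S=67.0269, (K−S)⁺=52.9031, hold=52.5735 ⇒ V=52.9031 exercise | (k=8,j=2): S=77.1767, (K−S)⁺=42.7533, hold=42.4237 ⇒ V=42.7533 exercise | (k=8,j=3): S=88.8635, (K−S)⁺=31.0665, hold=30.7369 ⇒ V=31.0665 exercise | (k=8,j=4): S=102.3200, (K−S)⁺=17.6100, hold=17.2804 ⇒ V=17.6100 exercise | (k=8,j=5): S=117.8142, (K−S)⁺=2.1158, hold=5.0347 ⇒ V=5.0347 continue | (k=8,j=6): S=135.6547, (K−S)⁺=0.0000, hold=0.0000 ⇒ V=0.0000 continue | (k=8,j=7): S=156.1967, (K−S)⁺=0.0000, hold=0.0000 ⇒ V=0.0000 continue | (k=8,j=8): S=179.8495, (K−S)⁺=0.0000, hold=0.0000 ⇒ V=0.0000 continue  boundary S*=102.3200
step 7: (k=7,j=0): S=62.4641, (K−S)⁺=57.4659, hold=57.1363 ⇒ V=57.4659 exercise | (k=7,j=1): S=71.9230, (K−S)⁺=48.0070, hold=47.6774 ⇒ V=48.0070 exercise | (k=7,j=2): S=82.8142, (K−S)⁺=37.1158, hold=36.7862 ⇒ V=37.1158 exercise | (k=7,j=3): S=95.3547, (K−S)⁺=24.5753, hold=24.2457 ⇒ V=24.5753 exercise | (k=7,j=4): S=109.7941, (K−S)⁺=10.1359, hold=11.2672 ⇒ V=11.2672 continue | (k=7,j=5): S=126.4201, (K−S)⁺=0.0000, hold=2.5008 ⇒ V=2.5008 continue | (k=7,j=6): S=145.5638, (K−S)⁺=0.0000, hold=0.0000 ⇒ V=0.0000 continue | (k=7,j=7): S=167.6064, (K−S)⁺=0.0000, hold=0.0000 ⇒ V=0.0000 continue  boundary S*=95.3547
step 6: (k=6,j=0): S=67.0269, (K−S)⁺=52.9031, hold=52.5735 ⇒ V=52.9031 exercise | (k=6,j=1): S=77.1767, (K−S)⁺=42.7533, hold=42.4237 ⇒ V=42.7533 exercise | (k=6,j=2): S=88.8635, (K−S)⁺=31.0665, hold=30.7369 ⇒ V=31.0665 exercise | (k=6,j=3): S=102.3200, (K−S)⁺=17.6100, hold=17.8467 ⇒ V=17.8467 continue | (k=6,j=4): S=117.8142, (K−S)⁺=2.1158, hold=6.8484 ⇒ V=6.8484 continue | (k=6,j=5): S=135.6547, (K−S)⁺=0.0000, hold=1.2422 ⇒ V=1.2422 continue | (k=6,j=6): S=156.1967, (K−S)⁺=0.0000, hold=0.0000 ⇒ V=0.0000 continue  boundary S*=88.8635
step 5: (k=5,j=0): S=71.9230, (K−S)⁺=48.0070, hold=47.6774 ⇒ V=48.0070 exercise | (k=5,j=1): S=82.8142, (K−S)⁺=37.1158, hold=36.7862 ⇒ V=37.1158 exercise | (k=5,j=2): S=95.3547, (K−S)⁺=24.5753, hold=24.3642 ⇒ V=24.5753 exercise | (k=5,j=3): S=109.7941, (K−S)⁺=10.1359, hold=12.2926 ⇒ V=12.2926 continue | (k=5,j=4): S=126.4201, (K−S)⁺=0.0000, hold=4.0235 ⇒ V=4.0235 continue | (k=5,j=5): S=145.5638, (K−S)⁺=0.0000, hold=0.6170 ⇒ V=0.6170 continue  boundary S*=95.3547
step 4: (k=4,j=0): S=77.1767, (K−S)⁺=42.7533, hold=42.4237 ⇒ V=42.7533 exercise | (k=4,j=1): S=88.8635, (K−S)⁺=31.0665, hold=30.7369 ⇒ V=31.0665 exercise | (k=4,j=2): S=102.3200, (K−S)⁺=17.6100, hold=18.3599 ⇒ V=18.3599 continue | (k=4,j=3): S=117.8142, (K−S)⁺=2.1158, hold=8.1199 ⇒ V=8.1199 continue | (k=4,j=4): S=135.6547, (K−S)⁺=0.0000, hold=2.3074 ⇒ V=2.3074 continue  boundary S*=88.8635
step 3: (k=3,j=0): S=82.8142, (K−S)⁺=37.1158, hold=36.7862 ⇒ V=37.1158 exercise | (k=3,j=1): S=95.3547, (K−S)⁺=24.5753, hold=24.6210 ⇒ V=24.6210 continue | (k=3,j=2): S=109.7941, (K−S)⁺=10.1359, hold=13.1840 ⇒ V=13.1840 continue | (k=3,j=3): S=126.4201, (K−S)⁺=0.0000, hold=5.1882 ⇒ V=5.1882 continue  boundary S*=82.8142
step 2: (k=2,j=0): S=88.8635, (K−S)⁺=31.0665, hold=30.7598 ⇒ V=31.0665 exercise | (k=2,j=1): S=102.3200, (K−S)⁺=17.6100, hold=18.8287 ⇒ V=18.8287 continue | (k=2,j=2): S=117.8142, (K−S)⁺=2.1158, hold=9.1456 ⇒ V=9.1456 continue  boundary S*=88.8635
step 1: (k=1,j=0): S=95.3547, (K−S)⁺=24.5753, hold=24.8557 ⇒ V=24.8557 continue | (k=1,j=1): S=109.7941, (K−S)⁺=10.1359, hold=13.9303 ⇒ V=13.9303 continue  boundary S*=-
step 0: (k=0,j=0): S=102.3200, (K−S)⁺=17.6100, hold=19.3188 ⇒ V=19.3188 continue  boundary S*=-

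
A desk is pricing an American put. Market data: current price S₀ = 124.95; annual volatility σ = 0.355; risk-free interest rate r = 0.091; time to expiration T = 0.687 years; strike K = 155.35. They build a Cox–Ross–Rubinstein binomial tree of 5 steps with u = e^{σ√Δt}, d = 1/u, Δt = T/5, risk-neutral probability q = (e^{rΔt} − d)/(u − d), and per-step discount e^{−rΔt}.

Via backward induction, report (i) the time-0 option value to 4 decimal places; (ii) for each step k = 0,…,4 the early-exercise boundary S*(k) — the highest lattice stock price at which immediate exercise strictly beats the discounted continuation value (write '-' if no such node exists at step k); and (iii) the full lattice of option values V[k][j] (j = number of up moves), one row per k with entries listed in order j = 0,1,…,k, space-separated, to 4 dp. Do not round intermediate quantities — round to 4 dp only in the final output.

price = 32.0643
boundary = - 109.5437 96.0371 109.5437 124.9500
tree:
32.0643
45.8063 19.8972
59.3129 30.9427 9.9739
71.1542 45.8063 17.6910 2.9449
81.5355 59.3129 30.4000 6.1461 0.0000
90.6368 71.1542 45.8063 12.8270 0.0000 0.0000

Δt=0.13740  u=1.14064  d=0.87670  q=0.51482  discount=0.98757
step 5 (expiry): payoffs max(K−S,0) = 90.6368 71.1542 45.8063 12.8270 0.0000 0.0000
step 4: (k=4,j=0): S=73.8145, (K−S)⁺=81.5355, hold=79.6052 ⇒ V=81.5355 exercise | (k=4,j=1): S=96.0371, (K−S)⁺=59.3129, hold=57.3826 ⇒ V=59.3129 exercise | (k=4,j=2): S=124.9500, (K−S)⁺=30.4000, hold=28.4697 ⇒ V=30.4000 exercise | (k=4,j=3): S=162.5674, (K−S)⁺=0.0000, hold=6.1461 ⇒ V=6.1461 continue | (k=4,j=4): S=211.5100, (K−S)⁺=0.0000, hold=0.0000 ⇒ V=0.0000 continue  boundary S*=124.9500
step 3: (k=3,j=0): S=84.1958, (K−S)⁺=71.1542, hold=69.2239 ⇒ V=71.1542 exercise | (k=3,j=1): S=109.5437, (K−S)⁺=45.8063, hold=43.8759 ⇒ V=45.8063 exercise | (k=3,j=2): S=142.5230, (K−S)⁺=12.8270, hold=17.6910 ⇒ V=17.6910 continue | (k=3,j=3): S=185.4310, (K−S)⁺=0.0000, hold=2.9449 ⇒ V=2.9449 continue  boundary S*=109.5437
step 2: (k=2,j=0): S=96.0371, (K−S)⁺=59.3129, hold=57.3826 ⇒ V=59.3129 exercise | (k=2,j=1): S=124.9500, (K−S)⁺=30.4000, hold=30.9427 ⇒ V=30.9427 continue | (k=2,j=2): S=162.5674, (K−S)⁺=0.0000, hold=9.9739 ⇒ V=9.9739 continue  boundary S*=96.0371
step 1: (k=1,j=0): S=109.5437, (K−S)⁺=45.8063, hold=44.1518 ⇒ V=45.8063 exercise | (k=1,j=1): S=142.5230, (K−S)⁺=12.8270, hold=19.8972 ⇒ V=19.8972 continue  boundary S*=109.5437
step 0: (k=0,j=0): S=124.9500, (K−S)⁺=30.4000, hold=32.0643 ⇒ V=32.0643 continue  boundary S*=-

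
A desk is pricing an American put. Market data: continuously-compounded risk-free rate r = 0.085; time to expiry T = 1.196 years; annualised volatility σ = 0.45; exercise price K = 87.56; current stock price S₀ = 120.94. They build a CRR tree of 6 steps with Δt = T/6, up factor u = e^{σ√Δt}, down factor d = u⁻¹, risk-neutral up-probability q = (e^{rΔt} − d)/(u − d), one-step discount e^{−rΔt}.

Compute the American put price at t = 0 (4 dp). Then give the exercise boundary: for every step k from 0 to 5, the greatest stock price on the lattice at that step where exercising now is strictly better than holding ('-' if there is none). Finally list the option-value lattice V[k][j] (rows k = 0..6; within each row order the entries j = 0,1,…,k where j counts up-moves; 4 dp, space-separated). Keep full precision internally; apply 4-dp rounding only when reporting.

Δt=0.19933, u=1.22252, d=0.81799, q=0.49218, disc=e^(-rΔt)=0.98320
k=6 terminal: V=max(K-S,0) → 51.3320 33.4157 6.6390 0.0000 0.0000 0.0000 0.0000
k=5: j=0 S=44.2893 intr=43.2707 cont=41.7997 V=43.2707[EX]; j=1 S=66.1922 intr=21.3678 cont=19.8967 V=21.3678[EX]; j=2 S=98.9272 intr=0.0000 cont=3.3148 V=3.3148[hold]; j=3 S=147.8510 intr=0.0000 cont=0.0000 V=0.0000[hold]; j=4 S=220.9698 intr=0.0000 cont=0.0000 V=0.0000[hold]; j=5 S=330.2489 intr=0.0000 cont=0.0000 V=0.0000[hold]  S*(5)=66.1922
k=4: j=0 S=54.1443 intr=33.4157 cont=31.9446 V=33.4157[EX]; j=1 S=80.9210 intr=6.6390 cont=12.2727 V=12.2727[hold]; j=2 S=120.9400 intr=0.0000 cont=1.6550 V=1.6550[hold]; j=3 S=180.7501 intr=0.0000 cont=0.0000 V=0.0000[hold]; j=4 S=270.1389 intr=0.0000 cont=0.0000 V=0.0000[hold]  S*(4)=54.1443
k=3: j=0 S=66.1922 intr=21.3678 cont=22.6229 V=22.6229[hold]; j=1 S=98.9272 intr=0.0000 cont=6.9285 V=6.9285[hold]; j=2 S=147.8510 intr=0.0000 cont=0.8263 V=0.8263[hold]; j=3 S=220.9698 intr=0.0000 cont=0.0000 V=0.0000[hold]  S*(3)=-
k=2: j=0 S=80.9210 intr=6.6390 cont=14.6481 V=14.6481[hold]; j=1 S=120.9400 intr=0.0000 cont=3.8592 V=3.8592[hold]; j=2 S=180.7501 intr=0.0000 cont=0.4126 V=0.4126[hold]  S*(2)=-
k=1: j=0 S=98.9272 intr=0.0000 cont=9.1811 V=9.1811[hold]; j=1 S=147.8510 intr=0.0000 cont=2.1265 V=2.1265[hold]  S*(1)=-
k=0: j=0 S=120.9400 intr=0.0000 cont=5.6130 V=5.6130[hold]  S*(0)=-

price = 5.6130
boundary = - - - - 54.1443 66.1922
tree:
5.6130
9.1811 2.1265
14.6481 3.8592 0.4126
22.6229 6.9285 0.8263 0.0000
33.4157 12.2727 1.6550 0.0000 0.0000
43.2707 21.3678 3.3148 0.0000 0.0000 0.0000
51.3320 33.4157 6.6390 0.0000 0.0000 0.0000 0.0000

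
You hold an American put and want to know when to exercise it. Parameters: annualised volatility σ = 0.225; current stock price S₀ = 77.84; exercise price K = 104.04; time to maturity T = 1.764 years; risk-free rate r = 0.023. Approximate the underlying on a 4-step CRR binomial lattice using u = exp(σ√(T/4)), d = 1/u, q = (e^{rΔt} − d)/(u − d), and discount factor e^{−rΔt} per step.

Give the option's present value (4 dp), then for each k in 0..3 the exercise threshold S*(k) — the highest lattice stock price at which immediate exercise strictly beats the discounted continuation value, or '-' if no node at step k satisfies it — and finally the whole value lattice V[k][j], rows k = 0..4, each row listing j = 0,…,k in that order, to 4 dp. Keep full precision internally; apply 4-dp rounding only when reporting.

price = 26.4988
boundary = - 67.0365 77.8400 90.3845
tree:
26.4988
37.0035 16.3985
46.3075 26.2000 6.8034
54.3202 37.0035 13.6555 0.0000
61.2209 46.3075 26.2000 0.0000 0.0000

params: Δt=0.44100 u=1.16116 d=0.86121 q=0.49670 e^(-rΔt)=0.98991
t_4 payoffs: 61.2209 46.3075 26.2000 0.0000 0.0000
t_3: node(3,0) S=49.7198 payoff=54.3202 vs cont=53.2703 → 54.3202 [stop]  node(3,1) S=67.0365 payoff=37.0035 vs cont=35.9535 → 37.0035 [stop]  node(3,2) S=90.3845 payoff=13.6555 vs cont=13.0533 → 13.6555 [stop]  node(3,3) S=121.8643 payoff=0.0000 vs cont=0.0000 → 0.0000 [wait]  ⇒ S*(3)=90.3845
t_2: node(2,0) S=57.7325 payoff=46.3075 vs cont=45.2576 → 46.3075 [stop]  node(2,1) S=77.8400 payoff=26.2000 vs cont=25.1501 → 26.2000 [stop]  node(2,2) S=104.9507 payoff=0.0000 vs cont=6.8034 → 6.8034 [wait]  ⇒ S*(2)=77.8400
t_1: node(1,0) S=67.0365 payoff=37.0035 vs cont=35.9535 → 37.0035 [stop]  node(1,1) S=90.3845 payoff=13.6555 vs cont=16.3985 → 16.3985 [wait]  ⇒ S*(1)=67.0365
t_0: node(0,0) S=77.8400 payoff=26.2000 vs cont=26.4988 → 26.4988 [wait]  ⇒ S*(0)=-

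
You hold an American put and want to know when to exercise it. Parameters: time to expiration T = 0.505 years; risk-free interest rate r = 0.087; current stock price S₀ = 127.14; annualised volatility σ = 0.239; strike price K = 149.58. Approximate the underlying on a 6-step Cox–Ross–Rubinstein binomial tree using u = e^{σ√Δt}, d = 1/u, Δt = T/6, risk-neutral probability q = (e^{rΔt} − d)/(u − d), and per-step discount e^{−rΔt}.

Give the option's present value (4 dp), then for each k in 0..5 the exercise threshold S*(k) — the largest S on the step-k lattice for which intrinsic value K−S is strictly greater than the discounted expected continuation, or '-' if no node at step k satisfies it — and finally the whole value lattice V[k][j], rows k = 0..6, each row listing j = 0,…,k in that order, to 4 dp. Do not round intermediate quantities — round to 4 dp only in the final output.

Δt=0.08417  u=1.07180  d=0.93301  q=0.53563  discount=0.99270
step 6 (expiry): payoffs max(K−S,0) = 65.7103 53.2347 38.9032 22.4400 3.5278 0.0000 0.0000
step 5: (k=5,j=0): S=89.8913, (K−S)⁺=59.6887, hold=58.5974 ⇒ V=59.6887 exercise | (k=5,j=1): S=103.2627, (K−S)⁺=46.3173, hold=45.2260 ⇒ V=46.3173 exercise | (k=5,j=2): S=118.6231, (K−S)⁺=30.9569, hold=29.8656 ⇒ V=30.9569 exercise | (k=5,j=3): S=136.2684, (K−S)⁺=13.3116, hold=12.2203 ⇒ V=13.3116 exercise | (k=5,j=4): S=156.5384, (K−S)⁺=0.0000, hold=1.6263 ⇒ V=1.6263 continue | (k=5,j=5): S=179.8236, (K−S)⁺=0.0000, hold=0.0000 ⇒ V=0.0000 continue  boundary S*=136.2684
step 4: (k=4,j=0): S=96.3453, (K−S)⁺=53.2347, hold=52.1434 ⇒ V=53.2347 exercise | (k=4,j=1): S=110.6768, (K−S)⁺=38.9032, hold=37.8119 ⇒ V=38.9032 exercise | (k=4,j=2): S=127.1400, (K−S)⁺=22.4400, hold=21.3487 ⇒ V=22.4400 exercise | (k=4,j=3): S=146.0522, (K−S)⁺=3.5278, hold=7.0012 ⇒ V=7.0012 continue | (k=4,j=4): S=167.7775, (K−S)⁺=0.0000, hold=0.7497 ⇒ V=0.7497 continue  boundary S*=127.1400
step 3: (k=3,j=0): S=103.2627, (K−S)⁺=46.3173, hold=45.2260 ⇒ V=46.3173 exercise | (k=3,j=1): S=118.6231, (K−S)⁺=30.9569, hold=29.8656 ⇒ V=30.9569 exercise | (k=3,j=2): S=136.2684, (K−S)⁺=13.3116, hold=14.0672 ⇒ V=14.0672 continue | (k=3,j=3): S=156.5384, (K−S)⁺=0.0000, hold=3.6261 ⇒ V=3.6261 continue  boundary S*=118.6231
step 2: (k=2,j=0): S=110.6768, (K−S)⁺=38.9032, hold=37.8119 ⇒ V=38.9032 exercise | (k=2,j=1): S=127.1400, (K−S)⁺=22.4400, hold=21.7504 ⇒ V=22.4400 exercise | (k=2,j=2): S=146.0522, (K−S)⁺=3.5278, hold=8.4128 ⇒ V=8.4128 continue  boundary S*=127.1400
step 1: (k=1,j=0): S=118.6231, (K−S)⁺=30.9569, hold=29.8656 ⇒ V=30.9569 exercise | (k=1,j=1): S=136.2684, (K−S)⁺=13.3116, hold=14.8177 ⇒ V=14.8177 continue  boundary S*=118.6231
step 0: (k=0,j=0): S=127.1400, (K−S)⁺=22.4400, hold=22.1495 ⇒ V=22.4400 exercise  boundary S*=127.1400

price = 22.4400
boundary = 127.1400 118.6231 127.1400 118.6231 127.1400 136.2684
tree:
22.4400
30.9569 14.8177
38.9032 22.4400 8.4128
46.3173 30.9569 14.0672 3.6261
53.2347 38.9032 22.4400 7.0012 0.7497
59.6887 46.3173 30.9569 13.3116 1.6263 0.0000
65.7103 53.2347 38.9032 22.4400 3.5278 0.0000 0.0000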